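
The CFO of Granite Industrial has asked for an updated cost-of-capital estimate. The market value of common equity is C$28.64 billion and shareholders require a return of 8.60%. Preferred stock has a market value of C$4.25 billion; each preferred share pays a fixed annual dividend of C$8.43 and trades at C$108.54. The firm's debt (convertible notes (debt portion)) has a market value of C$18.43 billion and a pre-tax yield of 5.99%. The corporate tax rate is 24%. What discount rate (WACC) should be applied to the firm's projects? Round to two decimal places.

7.08%

Cost of preferred: Rp = 8.43 / 108.54 = 7.7667%.
Total capital V = 28.64 + 4.25 + 18.43 = 51.32.
Equity: weight = 28.64/51.32 = 0.5581; cost = 8.6%.
Preferred: weight = 4.25/51.32 = 0.0828; cost = 7.7667%.
Convertible notes (debt portion): weight = 18.43/51.32 = 0.3591; after-tax cost = 5.99% × (1 − 24%) = 4.5524%.
WACC = 0.5581 × 8.6000% + 0.0828 × 7.7667% + 0.3591 × 4.5524% = 7.0774%.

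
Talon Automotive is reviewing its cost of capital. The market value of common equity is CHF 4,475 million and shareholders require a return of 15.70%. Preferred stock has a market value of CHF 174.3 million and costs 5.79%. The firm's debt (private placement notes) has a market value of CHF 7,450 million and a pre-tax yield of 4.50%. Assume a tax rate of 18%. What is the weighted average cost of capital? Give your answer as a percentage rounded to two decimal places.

8.16%

Total capital V = 4475 + 174.3 + 7450 = 12099.3.
Equity: weight = 4475/12099.3 = 0.3699; cost = 15.7%.
Preferred: weight = 174.3/12099.3 = 0.0144; cost = 5.79%.
Private placement notes: weight = 7450/12099.3 = 0.6157; after-tax cost = 4.5% × (1 − 18%) = 3.6900%.
WACC = 0.3699 × 15.7000% + 0.0144 × 5.7900% + 0.6157 × 3.6900% = 8.1622%.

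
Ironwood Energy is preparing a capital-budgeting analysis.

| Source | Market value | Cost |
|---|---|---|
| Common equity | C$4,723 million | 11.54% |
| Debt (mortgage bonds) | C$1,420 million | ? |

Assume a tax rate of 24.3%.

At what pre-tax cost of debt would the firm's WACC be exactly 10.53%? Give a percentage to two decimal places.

Total capital V = 4723 + 1420 = 6143.
Equity weight = 4723/6143 = 0.7688.
Mortgage bonds weight = 1420/6143 = 0.2312.
Equity contribution = 0.7688 × 11.54% = 8.8724%.
Remaining for debt = 10.53% − 8.8724% = 1.6576%.
Rd × (1 − 24.3%) × 0.2312 = 1.6576%  ⇒  Rd = 9.4725%.

9.47%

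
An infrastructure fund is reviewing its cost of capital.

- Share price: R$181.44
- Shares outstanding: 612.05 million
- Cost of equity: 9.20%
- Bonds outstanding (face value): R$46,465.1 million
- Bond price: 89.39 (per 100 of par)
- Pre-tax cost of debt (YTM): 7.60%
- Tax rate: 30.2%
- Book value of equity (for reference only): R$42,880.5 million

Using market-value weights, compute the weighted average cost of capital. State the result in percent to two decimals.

8.14%

Market value of equity E = 181.44 × 612.05m = 111050.352m. Market value of debt D = 46465.1m × 89.39/100 = 41535.15289m.
Total capital V = 111050.352 + 41535.15289 = 152585.50489.
Equity: weight = 111050.352/152585.50489 = 0.7278; cost = 9.2%.
Bonds outstanding: weight = 41535.15289/152585.50489 = 0.2722; after-tax cost = 7.6% × (1 − 30.2%) = 5.3048%.
WACC = 0.7278 × 9.2000% + 0.2722 × 5.3048% = 8.1397%.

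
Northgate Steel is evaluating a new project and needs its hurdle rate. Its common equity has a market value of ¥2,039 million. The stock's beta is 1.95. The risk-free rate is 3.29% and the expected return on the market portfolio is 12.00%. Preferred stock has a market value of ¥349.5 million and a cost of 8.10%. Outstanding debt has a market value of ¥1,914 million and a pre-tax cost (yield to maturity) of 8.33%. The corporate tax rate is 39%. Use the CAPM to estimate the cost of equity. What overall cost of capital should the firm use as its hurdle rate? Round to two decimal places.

Market risk premium = 12.0% − 3.29% = 8.71%.
Cost of equity via CAPM: Re = 3.29% + 1.95 × 8.71% = 20.2745%.
Total capital V = 2039 + 349.5 + 1914 = 4302.5.
Equity: weight = 2039/4302.5 = 0.4739; cost = 20.2745%.
Preferred: weight = 349.5/4302.5 = 0.0812; cost = 8.1%.
Debt: weight = 1914/4302.5 = 0.4449; after-tax cost = 8.33% × (1 − 39%) = 5.0813%.
WACC = 0.4739 × 20.2745% + 0.0812 × 8.1000% + 0.4449 × 5.0813% = 12.5267%.

12.53%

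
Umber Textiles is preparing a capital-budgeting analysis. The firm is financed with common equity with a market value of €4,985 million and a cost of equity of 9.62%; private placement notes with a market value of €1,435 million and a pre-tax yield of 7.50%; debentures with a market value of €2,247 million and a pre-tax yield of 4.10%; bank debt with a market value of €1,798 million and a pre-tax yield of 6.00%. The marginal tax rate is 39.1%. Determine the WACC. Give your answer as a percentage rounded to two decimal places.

Total capital V = 4985 + 1435 + 2247 + 1798 = 10465.
Equity: weight = 4985/10465 = 0.4763; cost = 9.62%.
Private placement notes: weight = 1435/10465 = 0.1371; after-tax cost = 7.5% × (1 − 39.1%) = 4.5675%.
Debentures: weight = 2247/10465 = 0.2147; after-tax cost = 4.1% × (1 − 39.1%) = 2.4969%.
Bank debt: weight = 1798/10465 = 0.1718; after-tax cost = 6% × (1 − 39.1%) = 3.6540%.
WACC = 0.4763 × 9.6200% + 0.1371 × 4.5675% + 0.2147 × 2.4969% + 0.1718 × 3.6540% = 6.3727%.

6.37%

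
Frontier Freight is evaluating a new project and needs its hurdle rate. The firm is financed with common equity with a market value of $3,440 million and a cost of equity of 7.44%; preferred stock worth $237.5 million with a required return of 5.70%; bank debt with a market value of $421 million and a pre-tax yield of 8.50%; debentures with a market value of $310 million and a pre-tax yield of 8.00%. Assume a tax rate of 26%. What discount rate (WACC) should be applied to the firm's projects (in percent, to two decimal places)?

7.13%

Total capital V = 3440 + 237.5 + 421 + 310 = 4408.5.
Equity: weight = 3440/4408.5 = 0.7803; cost = 7.44%.
Preferred: weight = 237.5/4408.5 = 0.0539; cost = 5.7%.
Bank debt: weight = 421/4408.5 = 0.0955; after-tax cost = 8.5% × (1 − 26%) = 6.2900%.
Debentures: weight = 310/4408.5 = 0.0703; after-tax cost = 8% × (1 − 26%) = 5.9200%.
WACC = 0.7803 × 7.4400% + 0.0539 × 5.7000% + 0.0955 × 6.2900% + 0.0703 × 5.9200% = 7.1296%.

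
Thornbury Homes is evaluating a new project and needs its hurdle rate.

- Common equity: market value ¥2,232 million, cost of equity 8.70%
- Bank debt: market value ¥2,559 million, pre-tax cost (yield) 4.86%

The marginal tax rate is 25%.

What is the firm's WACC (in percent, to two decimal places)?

Total capital V = 2232 + 2559 = 4791.
Equity: weight = 2232/4791 = 0.4659; cost = 8.7%.
Bank debt: weight = 2559/4791 = 0.5341; after-tax cost = 4.86% × (1 − 25%) = 3.6450%.
WACC = 0.4659 × 8.7000% + 0.5341 × 3.6450% = 6.0000%.

6.00%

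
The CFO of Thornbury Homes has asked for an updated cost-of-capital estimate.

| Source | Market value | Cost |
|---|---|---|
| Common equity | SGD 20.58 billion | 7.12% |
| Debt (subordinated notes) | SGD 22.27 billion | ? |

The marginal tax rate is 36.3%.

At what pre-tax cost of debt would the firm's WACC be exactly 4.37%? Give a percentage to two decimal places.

Total capital V = 20.58 + 22.27 = 42.85.
Equity weight = 20.58/42.85 = 0.4803.
Subordinated notes weight = 22.27/42.85 = 0.5197.
Equity contribution = 0.4803 × 7.12% = 3.4196%.
Remaining for debt = 4.37% − 3.4196% = 0.9504%.
Rd × (1 − 36.3%) × 0.5197 = 0.9504%  ⇒  Rd = 2.8708%.

2.87%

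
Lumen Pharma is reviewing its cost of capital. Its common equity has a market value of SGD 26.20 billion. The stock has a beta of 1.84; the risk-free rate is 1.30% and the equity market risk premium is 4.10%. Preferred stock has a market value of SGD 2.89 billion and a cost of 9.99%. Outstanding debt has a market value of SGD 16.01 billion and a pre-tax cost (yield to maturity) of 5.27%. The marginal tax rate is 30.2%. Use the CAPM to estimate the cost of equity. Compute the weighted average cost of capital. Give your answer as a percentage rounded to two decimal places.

Cost of equity via CAPM: Re = 1.3% + 1.84 × 4.1% = 8.8440%.
Total capital V = 26.2 + 2.89 + 16.01 = 45.1.
Equity: weight = 26.2/45.1 = 0.5809; cost = 8.844%.
Preferred: weight = 2.89/45.1 = 0.0641; cost = 9.99%.
Debt: weight = 16.01/45.1 = 0.3550; after-tax cost = 5.27% × (1 − 30.2%) = 3.6785%.
WACC = 0.5809 × 8.8440% + 0.0641 × 9.9900% + 0.3550 × 3.6785% = 7.0837%.

7.08%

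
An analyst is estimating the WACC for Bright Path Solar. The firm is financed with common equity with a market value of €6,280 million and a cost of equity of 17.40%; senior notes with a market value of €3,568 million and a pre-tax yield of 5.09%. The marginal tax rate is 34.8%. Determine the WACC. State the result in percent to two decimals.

12.30%

Total capital V = 6280 + 3568 = 9848.
Equity: weight = 6280/9848 = 0.6377; cost = 17.4%.
Senior notes: weight = 3568/9848 = 0.3623; after-tax cost = 5.09% × (1 − 34.8%) = 3.3187%.
WACC = 0.6377 × 17.4000% + 0.3623 × 3.3187% = 12.2982%.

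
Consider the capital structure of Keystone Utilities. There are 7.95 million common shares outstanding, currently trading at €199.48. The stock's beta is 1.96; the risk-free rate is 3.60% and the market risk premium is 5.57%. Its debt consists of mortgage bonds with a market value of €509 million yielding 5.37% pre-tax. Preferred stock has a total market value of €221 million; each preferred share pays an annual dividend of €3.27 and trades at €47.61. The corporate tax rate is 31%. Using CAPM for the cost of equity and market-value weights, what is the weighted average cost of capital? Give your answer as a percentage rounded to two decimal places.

Cost of equity via CAPM: Re = 3.6% + 1.96 × 5.57% = 14.5172%.
Cost of preferred: Rp = 3.27 / 47.61 = 6.8683%.
Market value of equity E = 199.48 × 7.95m = 1585.866m.
Total capital V = 1585.866 + 221 + 509 = 2315.866.
Equity: weight = 1585.866/2315.866 = 0.6848; cost = 14.5172%.
Preferred: weight = 221/2315.866 = 0.0954; cost = 6.8683%.
Mortgage bonds: weight = 509/2315.866 = 0.2198; after-tax cost = 5.37% × (1 − 31%) = 3.7053%.
WACC = 0.6848 × 14.5172% + 0.0954 × 6.8683% + 0.2198 × 3.7053% = 11.4109%.

11.41%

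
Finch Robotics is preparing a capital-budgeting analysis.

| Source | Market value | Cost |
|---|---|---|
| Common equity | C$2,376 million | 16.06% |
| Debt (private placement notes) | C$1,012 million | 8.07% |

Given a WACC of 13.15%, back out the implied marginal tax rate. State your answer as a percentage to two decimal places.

Total capital V = 2376 + 1012 = 3388.
Equity weight = 2376/3388 = 0.7013.
Private placement notes weight = 1012/3388 = 0.2987.
Equity contribution = 0.7013 × 16.06% = 11.2629%.
Debt contribution must be 13.15% − 11.2629% = 1.8871%.
0.2987 × 8.07% × (1 − T) = 1.8871%  ⇒  (1 − T) = 0.7829.
T = 21.7122%.

21.71%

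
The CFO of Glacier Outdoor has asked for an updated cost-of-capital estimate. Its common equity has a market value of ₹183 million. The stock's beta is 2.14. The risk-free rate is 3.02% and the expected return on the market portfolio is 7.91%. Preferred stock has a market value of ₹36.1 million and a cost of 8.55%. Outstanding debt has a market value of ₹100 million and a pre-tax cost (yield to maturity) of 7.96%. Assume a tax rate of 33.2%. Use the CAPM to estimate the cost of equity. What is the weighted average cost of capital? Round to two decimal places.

Market risk premium = 7.91% − 3.02% = 4.89%.
Cost of equity via CAPM: Re = 3.02% + 2.14 × 4.89% = 13.4846%.
Total capital V = 183 + 36.1 + 100 = 319.1.
Equity: weight = 183/319.1 = 0.5735; cost = 13.4846%.
Preferred: weight = 36.1/319.1 = 0.1131; cost = 8.55%.
Debt: weight = 100/319.1 = 0.3134; after-tax cost = 7.96% × (1 − 33.2%) = 5.3173%.
WACC = 0.5735 × 13.4846% + 0.1131 × 8.5500% + 0.3134 × 5.3173% = 10.3669%.

10.37%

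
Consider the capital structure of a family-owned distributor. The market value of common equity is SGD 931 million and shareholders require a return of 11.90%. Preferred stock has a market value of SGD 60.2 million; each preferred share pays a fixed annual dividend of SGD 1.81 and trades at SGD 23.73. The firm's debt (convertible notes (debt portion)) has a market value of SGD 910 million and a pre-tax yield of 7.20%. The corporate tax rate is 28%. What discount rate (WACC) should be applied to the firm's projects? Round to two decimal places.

8.55%

Cost of preferred: Rp = 1.81 / 23.73 = 7.6275%.
Total capital V = 931 + 60.2 + 910 = 1901.2.
Equity: weight = 931/1901.2 = 0.4897; cost = 11.9%.
Preferred: weight = 60.2/1901.2 = 0.0317; cost = 7.6275%.
Convertible notes (debt portion): weight = 910/1901.2 = 0.4786; after-tax cost = 7.2% × (1 − 28%) = 5.1840%.
WACC = 0.4897 × 11.9000% + 0.0317 × 7.6275% + 0.4786 × 5.1840% = 8.5501%.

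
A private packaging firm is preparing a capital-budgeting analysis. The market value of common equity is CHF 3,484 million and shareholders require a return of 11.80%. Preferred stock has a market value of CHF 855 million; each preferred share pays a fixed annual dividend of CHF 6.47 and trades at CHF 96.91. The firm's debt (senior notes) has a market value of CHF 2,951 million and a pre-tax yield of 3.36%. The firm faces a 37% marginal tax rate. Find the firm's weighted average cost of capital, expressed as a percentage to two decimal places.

Cost of preferred: Rp = 6.47 / 96.91 = 6.6763%.
Total capital V = 3484 + 855 + 2951 = 7290.
Equity: weight = 3484/7290 = 0.4779; cost = 11.8%.
Preferred: weight = 855/7290 = 0.1173; cost = 6.6763%.
Senior notes: weight = 2951/7290 = 0.4048; after-tax cost = 3.36% × (1 − 37%) = 2.1168%.
WACC = 0.4779 × 11.8000% + 0.1173 × 6.6763% + 0.4048 × 2.1168% = 7.2793%.

7.28%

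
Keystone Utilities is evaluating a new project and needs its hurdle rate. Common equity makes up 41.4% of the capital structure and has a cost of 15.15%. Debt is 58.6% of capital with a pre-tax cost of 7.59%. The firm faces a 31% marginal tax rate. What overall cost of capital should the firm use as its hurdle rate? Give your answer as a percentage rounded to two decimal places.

9.34%

After-tax cost of debt = 7.59% × (1 − 31%) = 5.2371%.
WACC = 0.414 × 15.1500% + 0.586 × 5.2371% = 9.3410%.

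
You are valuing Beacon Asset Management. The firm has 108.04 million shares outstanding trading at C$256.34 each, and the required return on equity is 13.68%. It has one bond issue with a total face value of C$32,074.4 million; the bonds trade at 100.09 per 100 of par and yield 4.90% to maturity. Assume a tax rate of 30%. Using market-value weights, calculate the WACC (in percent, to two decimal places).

Market value of equity E = 256.34 × 108.04m = 27694.9736m. Market value of debt D = 32074.4m × 100.09/100 = 32103.26696m.
Total capital V = 27694.9736 + 32103.26696 = 59798.24056.
Equity: weight = 27694.9736/59798.24056 = 0.4631; cost = 13.68%.
Bonds outstanding: weight = 32103.26696/59798.24056 = 0.5369; after-tax cost = 4.9% × (1 − 30%) = 3.4300%.
WACC = 0.4631 × 13.6800% + 0.5369 × 3.4300% = 8.1772%.

8.18%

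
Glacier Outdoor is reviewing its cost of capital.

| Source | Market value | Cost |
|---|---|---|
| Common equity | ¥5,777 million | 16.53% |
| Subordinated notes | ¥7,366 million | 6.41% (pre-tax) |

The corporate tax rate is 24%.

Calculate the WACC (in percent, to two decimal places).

Total capital V = 5777 + 7366 = 13143.
Equity: weight = 5777/13143 = 0.4395; cost = 16.53%.
Subordinated notes: weight = 7366/13143 = 0.5605; after-tax cost = 6.41% × (1 − 24%) = 4.8716%.
WACC = 0.4395 × 16.5300% + 0.5605 × 4.8716% = 9.9960%.

10.00%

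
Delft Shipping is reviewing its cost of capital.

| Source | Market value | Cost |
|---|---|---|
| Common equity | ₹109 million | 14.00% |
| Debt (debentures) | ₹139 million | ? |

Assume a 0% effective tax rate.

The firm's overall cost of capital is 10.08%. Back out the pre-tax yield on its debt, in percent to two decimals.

Total capital V = 109 + 139 = 248.
Equity weight = 109/248 = 0.4395.
Debentures weight = 139/248 = 0.5605.
Equity contribution = 0.4395 × 14% = 6.1532%.
Remaining for debt = 10.08% − 6.1532% = 3.9268%.
Rd × (1 − 0%) × 0.5605 = 3.9268%  ⇒  Rd = 7.0060%.

7.01%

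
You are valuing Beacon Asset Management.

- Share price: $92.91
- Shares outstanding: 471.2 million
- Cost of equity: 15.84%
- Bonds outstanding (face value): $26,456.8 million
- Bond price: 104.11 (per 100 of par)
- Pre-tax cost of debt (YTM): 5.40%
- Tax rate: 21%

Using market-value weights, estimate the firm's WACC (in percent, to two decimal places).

11.37%

Market value of equity E = 92.91 × 471.2m = 43779.192m. Market value of debt D = 26456.8m × 104.11/100 = 27544.17448m.
Total capital V = 43779.192 + 27544.17448 = 71323.36648.
Equity: weight = 43779.192/71323.36648 = 0.6138; cost = 15.84%.
Bonds outstanding: weight = 27544.17448/71323.36648 = 0.3862; after-tax cost = 5.4% × (1 − 21%) = 4.2660%.
WACC = 0.6138 × 15.8400% + 0.3862 × 4.2660% = 11.3703%.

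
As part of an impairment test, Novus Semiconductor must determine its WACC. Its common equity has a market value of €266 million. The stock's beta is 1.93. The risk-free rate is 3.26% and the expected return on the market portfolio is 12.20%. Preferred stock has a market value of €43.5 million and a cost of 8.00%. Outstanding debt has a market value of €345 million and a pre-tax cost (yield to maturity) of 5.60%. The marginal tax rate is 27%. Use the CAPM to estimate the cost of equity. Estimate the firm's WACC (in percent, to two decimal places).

11.02%

Market risk premium = 12.2% − 3.26% = 8.94%.
Cost of equity via CAPM: Re = 3.26% + 1.93 × 8.94% = 20.5142%.
Total capital V = 266 + 43.5 + 345 = 654.5.
Equity: weight = 266/654.5 = 0.4064; cost = 20.5142%.
Preferred: weight = 43.5/654.5 = 0.0665; cost = 8%.
Debt: weight = 345/654.5 = 0.5271; after-tax cost = 5.6% × (1 − 27%) = 4.0880%.
WACC = 0.4064 × 20.5142% + 0.0665 × 8.0000% + 0.5271 × 4.0880% = 11.0239%.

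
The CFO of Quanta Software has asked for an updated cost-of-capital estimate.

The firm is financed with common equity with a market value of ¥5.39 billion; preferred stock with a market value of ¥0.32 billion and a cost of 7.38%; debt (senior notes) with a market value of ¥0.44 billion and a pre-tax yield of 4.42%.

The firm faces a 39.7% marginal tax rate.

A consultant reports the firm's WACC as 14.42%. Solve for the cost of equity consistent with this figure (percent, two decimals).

Total capital V = 5.39 + 0.32 + 0.44 = 6.15.
Equity weight = 5.39/6.15 = 0.8764.
Preferred weight = 0.32/6.15 = 0.0520.
Senior notes weight = 0.44/6.15 = 0.0715.
Debt contribution = 0.0715 × 4.42% × (1 − 39.7%) = 0.1907%.
Preferred contribution = 0.0520 × 7.38% = 0.3840%.
Required equity contribution = 14.42% − 0.5747% = 13.8453%.
Re = 13.8453% / 0.8764 = 15.7975%.

15.80%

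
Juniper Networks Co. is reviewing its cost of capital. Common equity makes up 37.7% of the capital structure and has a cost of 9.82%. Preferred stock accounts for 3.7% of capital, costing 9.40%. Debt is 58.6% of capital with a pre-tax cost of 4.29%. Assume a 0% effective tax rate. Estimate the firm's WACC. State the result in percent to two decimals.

After-tax cost of debt = 4.29% × (1 − 0%) = 4.2900%.
WACC = 0.377 × 9.8200% + 0.037 × 9.4000% + 0.586 × 4.2900% = 6.5639%.

6.56%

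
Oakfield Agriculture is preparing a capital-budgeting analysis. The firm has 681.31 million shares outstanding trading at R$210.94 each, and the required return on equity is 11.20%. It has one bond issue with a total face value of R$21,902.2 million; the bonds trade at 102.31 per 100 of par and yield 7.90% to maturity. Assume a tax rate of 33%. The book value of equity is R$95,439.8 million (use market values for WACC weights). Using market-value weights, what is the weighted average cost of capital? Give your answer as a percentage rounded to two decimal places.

10.40%

Market value of equity E = 210.94 × 681.31m = 143715.5314m. Market value of debt D = 21902.2m × 102.31/100 = 22408.14082m.
Total capital V = 143715.5314 + 22408.14082 = 166123.67222.
Equity: weight = 143715.5314/166123.67222 = 0.8651; cost = 11.2%.
Bonds outstanding: weight = 22408.14082/166123.67222 = 0.1349; after-tax cost = 7.9% × (1 − 33%) = 5.2930%.
WACC = 0.8651 × 11.2000% + 0.1349 × 5.2930% = 10.4032%.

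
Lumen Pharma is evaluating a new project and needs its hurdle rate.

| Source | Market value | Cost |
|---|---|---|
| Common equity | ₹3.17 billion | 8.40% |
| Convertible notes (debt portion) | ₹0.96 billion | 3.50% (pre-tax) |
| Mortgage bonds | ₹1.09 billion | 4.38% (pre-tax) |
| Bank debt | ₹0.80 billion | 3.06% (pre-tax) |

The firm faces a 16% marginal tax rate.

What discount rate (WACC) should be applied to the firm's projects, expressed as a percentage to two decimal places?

Total capital V = 3.17 + 0.96 + 1.09 + 0.8 = 6.02.
Equity: weight = 3.17/6.02 = 0.5266; cost = 8.4%.
Convertible notes (debt portion): weight = 0.96/6.02 = 0.1595; after-tax cost = 3.5% × (1 − 16%) = 2.9400%.
Mortgage bonds: weight = 1.09/6.02 = 0.1811; after-tax cost = 4.38% × (1 − 16%) = 3.6792%.
Bank debt: weight = 0.8/6.02 = 0.1329; after-tax cost = 3.06% × (1 − 16%) = 2.5704%.
WACC = 0.5266 × 8.4000% + 0.1595 × 2.9400% + 0.1811 × 3.6792% + 0.1329 × 2.5704% = 5.8998%.

5.90%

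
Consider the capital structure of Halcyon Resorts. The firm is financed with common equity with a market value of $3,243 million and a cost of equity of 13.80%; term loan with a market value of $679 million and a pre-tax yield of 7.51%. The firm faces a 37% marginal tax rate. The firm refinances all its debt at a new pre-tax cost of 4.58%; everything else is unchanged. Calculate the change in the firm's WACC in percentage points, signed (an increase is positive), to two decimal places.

-0.32 pp

Current WACC:
Total capital V = 3243 + 679 = 3922.
Equity: weight = 3243/3922 = 0.8269; cost = 13.8%.
Term loan: weight = 679/3922 = 0.1731; after-tax cost = 7.51% × (1 − 37%) = 4.7313%.
WACC = 0.8269 × 13.8000% + 0.1731 × 4.7313% = 12.2300%.
After the change:
Total capital V = 3243 + 679 = 3922.
Equity: weight = 3243/3922 = 0.8269; cost = 13.8%.
Term loan: weight = 679/3922 = 0.1731; after-tax cost = 4.58% × (1 − 37%) = 2.8854%.
WACC = 0.8269 × 13.8000% + 0.1731 × 2.8854% = 11.9104%.
Change in WACC = 11.9104% − 12.2300% = -0.3196 pp.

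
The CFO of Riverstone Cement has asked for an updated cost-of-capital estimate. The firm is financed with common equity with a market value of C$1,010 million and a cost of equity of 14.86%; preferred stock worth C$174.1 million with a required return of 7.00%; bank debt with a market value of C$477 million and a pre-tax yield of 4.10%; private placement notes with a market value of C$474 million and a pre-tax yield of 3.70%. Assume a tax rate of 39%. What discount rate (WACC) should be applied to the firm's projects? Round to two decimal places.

8.66%

Total capital V = 1010 + 174.1 + 477 + 474 = 2135.1.
Equity: weight = 1010/2135.1 = 0.4730; cost = 14.86%.
Preferred: weight = 174.1/2135.1 = 0.0815; cost = 7%.
Bank debt: weight = 477/2135.1 = 0.2234; after-tax cost = 4.1% × (1 − 39%) = 2.5010%.
Private placement notes: weight = 474/2135.1 = 0.2220; after-tax cost = 3.7% × (1 − 39%) = 2.2570%.
WACC = 0.4730 × 14.8600% + 0.0815 × 7.0000% + 0.2234 × 2.5010% + 0.2220 × 2.2570% = 8.6601%.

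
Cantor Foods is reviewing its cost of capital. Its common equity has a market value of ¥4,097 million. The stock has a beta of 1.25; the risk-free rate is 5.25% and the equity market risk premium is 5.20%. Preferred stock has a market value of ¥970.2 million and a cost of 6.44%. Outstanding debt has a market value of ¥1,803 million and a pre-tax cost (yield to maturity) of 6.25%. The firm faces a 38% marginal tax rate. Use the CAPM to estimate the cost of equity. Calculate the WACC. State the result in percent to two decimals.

Cost of equity via CAPM: Re = 5.25% + 1.25 × 5.2% = 11.7500%.
Total capital V = 4097 + 970.2 + 1803 = 6870.2.
Equity: weight = 4097/6870.2 = 0.5963; cost = 11.75%.
Preferred: weight = 970.2/6870.2 = 0.1412; cost = 6.44%.
Debt: weight = 1803/6870.2 = 0.2624; after-tax cost = 6.25% × (1 − 38%) = 3.8750%.
WACC = 0.5963 × 11.7500% + 0.1412 × 6.4400% + 0.2624 × 3.8750% = 8.9334%.

8.93%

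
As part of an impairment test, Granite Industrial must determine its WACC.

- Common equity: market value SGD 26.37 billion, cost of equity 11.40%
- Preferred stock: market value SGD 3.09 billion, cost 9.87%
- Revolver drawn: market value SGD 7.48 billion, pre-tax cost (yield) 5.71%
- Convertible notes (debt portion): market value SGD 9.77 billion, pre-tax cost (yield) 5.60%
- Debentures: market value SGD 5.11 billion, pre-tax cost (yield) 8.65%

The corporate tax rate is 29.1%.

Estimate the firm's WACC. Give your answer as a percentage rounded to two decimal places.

Total capital V = 26.37 + 3.09 + 7.48 + 9.77 + 5.11 = 51.82.
Equity: weight = 26.37/51.82 = 0.5089; cost = 11.4%.
Preferred: weight = 3.09/51.82 = 0.0596; cost = 9.87%.
Revolver drawn: weight = 7.48/51.82 = 0.1443; after-tax cost = 5.71% × (1 − 29.1%) = 4.0484%.
Convertible notes (debt portion): weight = 9.77/51.82 = 0.1885; after-tax cost = 5.6% × (1 − 29.1%) = 3.9704%.
Debentures: weight = 5.11/51.82 = 0.0986; after-tax cost = 8.65% × (1 − 29.1%) = 6.1329%.
WACC = 0.5089 × 11.4000% + 0.0596 × 9.8700% + 0.1443 × 4.0484% + 0.1885 × 3.9704% + 0.0986 × 6.1329% = 8.3274%.

8.33%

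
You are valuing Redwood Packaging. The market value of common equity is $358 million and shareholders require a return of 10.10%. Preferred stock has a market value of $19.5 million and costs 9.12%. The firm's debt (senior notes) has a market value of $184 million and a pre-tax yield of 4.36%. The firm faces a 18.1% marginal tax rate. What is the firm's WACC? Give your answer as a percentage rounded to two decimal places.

7.93%

Total capital V = 358 + 19.5 + 184 = 561.5.
Equity: weight = 358/561.5 = 0.6376; cost = 10.1%.
Preferred: weight = 19.5/561.5 = 0.0347; cost = 9.12%.
Senior notes: weight = 184/561.5 = 0.3277; after-tax cost = 4.36% × (1 − 18.1%) = 3.5708%.
WACC = 0.6376 × 10.1000% + 0.0347 × 9.1200% + 0.3277 × 3.5708% = 7.9264%.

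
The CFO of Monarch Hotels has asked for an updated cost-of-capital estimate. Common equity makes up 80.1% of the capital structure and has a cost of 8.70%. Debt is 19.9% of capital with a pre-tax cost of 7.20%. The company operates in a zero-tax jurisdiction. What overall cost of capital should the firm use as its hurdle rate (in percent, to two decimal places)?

8.40%

After-tax cost of debt = 7.2% × (1 − 0%) = 7.2000%.
WACC = 0.801 × 8.7000% + 0.199 × 7.2000% = 8.4015%.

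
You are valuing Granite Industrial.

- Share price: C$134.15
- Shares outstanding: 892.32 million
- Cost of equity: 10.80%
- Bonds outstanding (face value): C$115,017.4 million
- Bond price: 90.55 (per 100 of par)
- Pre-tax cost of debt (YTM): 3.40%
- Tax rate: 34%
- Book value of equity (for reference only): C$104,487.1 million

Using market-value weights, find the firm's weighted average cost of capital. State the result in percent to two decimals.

6.82%

Market value of equity E = 134.15 × 892.32m = 119704.728m. Market value of debt D = 115017.4m × 90.55/100 = 104148.2557m.
Total capital V = 119704.728 + 104148.2557 = 223852.9837.
Equity: weight = 119704.728/223852.9837 = 0.5347; cost = 10.8%.
Bonds outstanding: weight = 104148.2557/223852.9837 = 0.4653; after-tax cost = 3.4% × (1 − 34%) = 2.2440%.
WACC = 0.5347 × 10.8000% + 0.4653 × 2.2440% = 6.8193%.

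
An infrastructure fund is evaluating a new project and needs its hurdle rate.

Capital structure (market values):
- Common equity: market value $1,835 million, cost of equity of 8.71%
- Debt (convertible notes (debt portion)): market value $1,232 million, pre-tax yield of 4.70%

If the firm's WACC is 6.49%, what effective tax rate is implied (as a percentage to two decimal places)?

32.27%

Total capital V = 1835 + 1232 = 3067.
Equity weight = 1835/3067 = 0.5983.
Convertible notes (debt portion) weight = 1232/3067 = 0.4017.
Equity contribution = 0.5983 × 8.71% = 5.2112%.
Debt contribution must be 6.49% − 5.2112% = 1.2788%.
0.4017 × 4.7% × (1 − T) = 1.2788%  ⇒  (1 − T) = 0.6773.
T = 32.2675%.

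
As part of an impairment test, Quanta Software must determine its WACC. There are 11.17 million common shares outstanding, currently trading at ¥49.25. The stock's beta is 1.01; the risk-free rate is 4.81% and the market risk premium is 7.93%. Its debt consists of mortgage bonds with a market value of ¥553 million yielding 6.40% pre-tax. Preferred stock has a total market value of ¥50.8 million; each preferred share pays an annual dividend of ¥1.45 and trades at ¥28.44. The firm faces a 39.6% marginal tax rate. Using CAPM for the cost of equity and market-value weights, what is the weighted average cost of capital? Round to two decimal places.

Cost of equity via CAPM: Re = 4.81% + 1.01 × 7.93% = 12.8193%.
Cost of preferred: Rp = 1.45 / 28.44 = 5.0985%.
Market value of equity E = 49.25 × 11.17m = 550.1225m.
Total capital V = 550.1225 + 50.8 + 553 = 1153.9225.
Equity: weight = 550.1225/1153.9225 = 0.4767; cost = 12.8193%.
Preferred: weight = 50.8/1153.9225 = 0.0440; cost = 5.0985%.
Mortgage bonds: weight = 553/1153.9225 = 0.4792; after-tax cost = 6.4% × (1 − 39.6%) = 3.8656%.
WACC = 0.4767 × 12.8193% + 0.0440 × 5.0985% + 0.4792 × 3.8656% = 8.1885%.

8.19%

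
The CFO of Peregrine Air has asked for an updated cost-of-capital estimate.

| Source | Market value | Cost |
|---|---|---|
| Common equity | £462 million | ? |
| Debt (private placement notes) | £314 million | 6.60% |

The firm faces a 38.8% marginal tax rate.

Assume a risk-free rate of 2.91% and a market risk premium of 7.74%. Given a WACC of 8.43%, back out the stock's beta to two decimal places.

1.10

Total capital V = 462 + 314 = 776.
Equity weight = 462/776 = 0.5954.
Private placement notes weight = 314/776 = 0.4046.
Debt contribution = 0.4046 × 6.6% × (1 − 38.8%) = 1.6344%.
Required equity contribution = 8.43% − 1.6344% = 6.7956%  ⇒  Re = 11.4142%.
CAPM: 11.4142% = 2.91% + β × 7.74%  ⇒  β = 1.0987.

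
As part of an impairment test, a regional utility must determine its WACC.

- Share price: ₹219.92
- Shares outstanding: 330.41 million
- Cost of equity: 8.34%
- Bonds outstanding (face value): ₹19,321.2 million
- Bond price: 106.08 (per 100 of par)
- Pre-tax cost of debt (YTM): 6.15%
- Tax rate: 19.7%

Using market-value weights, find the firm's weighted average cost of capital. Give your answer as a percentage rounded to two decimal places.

Market value of equity E = 219.92 × 330.41m = 72663.7672m. Market value of debt D = 19321.2m × 106.08/100 = 20495.92896m.
Total capital V = 72663.7672 + 20495.92896 = 93159.69616.
Equity: weight = 72663.7672/93159.69616 = 0.7800; cost = 8.34%.
Bonds outstanding: weight = 20495.92896/93159.69616 = 0.2200; after-tax cost = 6.15% × (1 − 19.7%) = 4.9385%.
WACC = 0.7800 × 8.3400% + 0.2200 × 4.9385% = 7.5916%.

7.59%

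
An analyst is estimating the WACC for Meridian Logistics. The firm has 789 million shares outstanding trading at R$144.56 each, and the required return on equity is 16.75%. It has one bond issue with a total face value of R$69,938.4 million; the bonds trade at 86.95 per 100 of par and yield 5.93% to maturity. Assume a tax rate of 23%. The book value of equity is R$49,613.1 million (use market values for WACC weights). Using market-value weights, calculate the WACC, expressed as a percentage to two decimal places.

Market value of equity E = 144.56 × 789m = 114057.84m. Market value of debt D = 69938.4m × 86.95/100 = 60811.4388m.
Total capital V = 114057.84 + 60811.4388 = 174869.2788.
Equity: weight = 114057.84/174869.2788 = 0.6522; cost = 16.75%.
Bonds outstanding: weight = 60811.4388/174869.2788 = 0.3478; after-tax cost = 5.93% × (1 − 23%) = 4.5661%.
WACC = 0.6522 × 16.7500% + 0.3478 × 4.5661% = 12.5130%.

12.51%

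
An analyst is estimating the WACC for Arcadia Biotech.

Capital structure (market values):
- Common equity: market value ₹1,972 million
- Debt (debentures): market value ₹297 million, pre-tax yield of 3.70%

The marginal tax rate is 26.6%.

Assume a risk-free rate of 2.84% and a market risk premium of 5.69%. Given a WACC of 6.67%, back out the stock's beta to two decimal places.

0.78

Total capital V = 1972 + 297 = 2269.
Equity weight = 1972/2269 = 0.8691.
Debentures weight = 297/2269 = 0.1309.
Debt contribution = 0.1309 × 3.7% × (1 − 26.6%) = 0.3555%.
Required equity contribution = 6.67% − 0.3555% = 6.3145%  ⇒  Re = 7.2655%.
CAPM: 7.2655% = 2.84% + β × 5.69%  ⇒  β = 0.7778.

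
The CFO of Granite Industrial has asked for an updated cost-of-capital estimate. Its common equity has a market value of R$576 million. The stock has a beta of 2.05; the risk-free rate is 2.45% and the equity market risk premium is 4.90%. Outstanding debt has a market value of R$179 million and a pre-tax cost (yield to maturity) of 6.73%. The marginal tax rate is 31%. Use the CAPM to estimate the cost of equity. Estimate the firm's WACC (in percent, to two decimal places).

Cost of equity via CAPM: Re = 2.45% + 2.05 × 4.9% = 12.4950%.
Total capital V = 576 + 179 = 755.
Equity: weight = 576/755 = 0.7629; cost = 12.495%.
Debt: weight = 179/755 = 0.2371; after-tax cost = 6.73% × (1 − 31%) = 4.6437%.
WACC = 0.7629 × 12.4950% + 0.2371 × 4.6437% = 10.6336%.

10.63%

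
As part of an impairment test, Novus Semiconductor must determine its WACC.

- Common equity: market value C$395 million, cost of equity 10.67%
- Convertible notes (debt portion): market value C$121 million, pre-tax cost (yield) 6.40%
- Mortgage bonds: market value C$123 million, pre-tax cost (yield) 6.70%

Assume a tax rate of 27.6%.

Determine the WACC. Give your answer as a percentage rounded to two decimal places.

Total capital V = 395 + 121 + 123 = 639.
Equity: weight = 395/639 = 0.6182; cost = 10.67%.
Convertible notes (debt portion): weight = 121/639 = 0.1894; after-tax cost = 6.4% × (1 − 27.6%) = 4.6336%.
Mortgage bonds: weight = 123/639 = 0.1925; after-tax cost = 6.7% × (1 − 27.6%) = 4.8508%.
WACC = 0.6182 × 10.6700% + 0.1894 × 4.6336% + 0.1925 × 4.8508% = 8.4068%.

8.41%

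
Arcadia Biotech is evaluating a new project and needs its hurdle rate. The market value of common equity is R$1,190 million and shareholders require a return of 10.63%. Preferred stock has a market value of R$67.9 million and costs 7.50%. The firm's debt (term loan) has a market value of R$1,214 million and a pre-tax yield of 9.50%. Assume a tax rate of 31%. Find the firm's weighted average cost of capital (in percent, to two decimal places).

Total capital V = 1190 + 67.9 + 1214 = 2471.9.
Equity: weight = 1190/2471.9 = 0.4814; cost = 10.63%.
Preferred: weight = 67.9/2471.9 = 0.0275; cost = 7.5%.
Term loan: weight = 1214/2471.9 = 0.4911; after-tax cost = 9.5% × (1 − 31%) = 6.5550%.
WACC = 0.4814 × 10.6300% + 0.0275 × 7.5000% + 0.4911 × 6.5550% = 8.5427%.

8.54%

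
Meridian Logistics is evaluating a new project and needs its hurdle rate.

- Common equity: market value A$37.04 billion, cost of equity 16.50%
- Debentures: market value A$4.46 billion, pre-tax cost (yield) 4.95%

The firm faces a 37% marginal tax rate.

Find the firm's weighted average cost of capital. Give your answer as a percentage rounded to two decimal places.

15.06%

Total capital V = 37.04 + 4.46 = 41.5.
Equity: weight = 37.04/41.5 = 0.8925; cost = 16.5%.
Debentures: weight = 4.46/41.5 = 0.1075; after-tax cost = 4.95% × (1 − 37%) = 3.1185%.
WACC = 0.8925 × 16.5000% + 0.1075 × 3.1185% = 15.0619%.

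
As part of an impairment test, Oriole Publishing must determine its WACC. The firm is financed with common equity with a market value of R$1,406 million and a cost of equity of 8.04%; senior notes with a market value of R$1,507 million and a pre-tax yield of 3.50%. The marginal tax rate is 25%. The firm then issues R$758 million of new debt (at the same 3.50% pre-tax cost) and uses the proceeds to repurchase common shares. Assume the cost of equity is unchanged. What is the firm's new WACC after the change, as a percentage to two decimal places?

After the change:
Total capital V = 648 + 2265 = 2913.
Equity: weight = 648/2913 = 0.2225; cost = 8.04%.
Senior notes: weight = 2265/2913 = 0.7775; after-tax cost = 3.5% × (1 − 25%) = 2.6250%.
WACC = 0.2225 × 8.0400% + 0.7775 × 2.6250% = 3.8296%.

3.83%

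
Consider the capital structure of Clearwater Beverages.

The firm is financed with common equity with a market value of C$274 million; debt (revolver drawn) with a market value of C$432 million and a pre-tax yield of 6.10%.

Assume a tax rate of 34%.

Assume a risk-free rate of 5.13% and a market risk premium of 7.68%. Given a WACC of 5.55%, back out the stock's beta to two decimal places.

0.37

Total capital V = 274 + 432 = 706.
Equity weight = 274/706 = 0.3881.
Revolver drawn weight = 432/706 = 0.6119.
Debt contribution = 0.6119 × 6.1% × (1 − 34%) = 2.4635%.
Required equity contribution = 5.55% − 2.4635% = 3.0865%  ⇒  Re = 7.9528%.
CAPM: 7.9528% = 5.13% + β × 7.68%  ⇒  β = 0.3676.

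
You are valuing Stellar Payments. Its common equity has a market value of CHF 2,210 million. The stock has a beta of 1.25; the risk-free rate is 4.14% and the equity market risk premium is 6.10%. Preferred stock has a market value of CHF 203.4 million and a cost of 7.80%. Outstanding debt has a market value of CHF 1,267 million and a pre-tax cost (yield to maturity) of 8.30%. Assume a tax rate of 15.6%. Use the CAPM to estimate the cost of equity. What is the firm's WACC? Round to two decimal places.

9.91%

Cost of equity via CAPM: Re = 4.14% + 1.25 × 6.1% = 11.7650%.
Total capital V = 2210 + 203.4 + 1267 = 3680.4.
Equity: weight = 2210/3680.4 = 0.6005; cost = 11.765%.
Preferred: weight = 203.4/3680.4 = 0.0553; cost = 7.8%.
Debt: weight = 1267/3680.4 = 0.3443; after-tax cost = 8.3% × (1 − 15.6%) = 7.0052%.
WACC = 0.6005 × 11.7650% + 0.0553 × 7.8000% + 0.3443 × 7.0052% = 9.9073%.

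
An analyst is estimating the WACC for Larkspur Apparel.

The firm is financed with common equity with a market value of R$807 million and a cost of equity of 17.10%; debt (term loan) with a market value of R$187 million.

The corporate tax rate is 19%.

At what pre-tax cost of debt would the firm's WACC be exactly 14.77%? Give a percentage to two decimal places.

5.82%

Total capital V = 807 + 187 = 994.
Equity weight = 807/994 = 0.8119.
Term loan weight = 187/994 = 0.1881.
Equity contribution = 0.8119 × 17.1% = 13.8830%.
Remaining for debt = 14.77% − 13.8830% = 0.8870%.
Rd × (1 − 19%) × 0.1881 = 0.8870%  ⇒  Rd = 5.8208%.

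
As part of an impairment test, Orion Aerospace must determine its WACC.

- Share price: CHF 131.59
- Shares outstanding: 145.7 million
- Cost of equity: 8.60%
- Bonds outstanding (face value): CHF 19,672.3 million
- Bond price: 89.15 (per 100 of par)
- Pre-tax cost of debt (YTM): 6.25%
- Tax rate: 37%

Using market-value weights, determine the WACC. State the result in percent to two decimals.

6.37%

Market value of equity E = 131.59 × 145.7m = 19172.663m. Market value of debt D = 19672.3m × 89.15/100 = 17537.85545m.
Total capital V = 19172.663 + 17537.85545 = 36710.51845.
Equity: weight = 19172.663/36710.51845 = 0.5223; cost = 8.6%.
Bonds outstanding: weight = 17537.85545/36710.51845 = 0.4777; after-tax cost = 6.25% × (1 − 37%) = 3.9375%.
WACC = 0.5223 × 8.6000% + 0.4777 × 3.9375% = 6.3726%.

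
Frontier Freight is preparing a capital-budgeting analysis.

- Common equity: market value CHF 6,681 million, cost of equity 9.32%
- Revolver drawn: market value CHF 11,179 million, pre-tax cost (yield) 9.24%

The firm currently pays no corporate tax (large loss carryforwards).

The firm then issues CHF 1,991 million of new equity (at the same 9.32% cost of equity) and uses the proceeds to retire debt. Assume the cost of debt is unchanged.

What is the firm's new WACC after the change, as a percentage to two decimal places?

After the change:
Total capital V = 8672 + 9188 = 17860.
Equity: weight = 8672/17860 = 0.4856; cost = 9.32%.
Revolver drawn: weight = 9188/17860 = 0.5144; after-tax cost = 9.24% × (1 − 0%) = 9.2400%.
WACC = 0.4856 × 9.3200% + 0.5144 × 9.2400% = 9.2788%.

9.28%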